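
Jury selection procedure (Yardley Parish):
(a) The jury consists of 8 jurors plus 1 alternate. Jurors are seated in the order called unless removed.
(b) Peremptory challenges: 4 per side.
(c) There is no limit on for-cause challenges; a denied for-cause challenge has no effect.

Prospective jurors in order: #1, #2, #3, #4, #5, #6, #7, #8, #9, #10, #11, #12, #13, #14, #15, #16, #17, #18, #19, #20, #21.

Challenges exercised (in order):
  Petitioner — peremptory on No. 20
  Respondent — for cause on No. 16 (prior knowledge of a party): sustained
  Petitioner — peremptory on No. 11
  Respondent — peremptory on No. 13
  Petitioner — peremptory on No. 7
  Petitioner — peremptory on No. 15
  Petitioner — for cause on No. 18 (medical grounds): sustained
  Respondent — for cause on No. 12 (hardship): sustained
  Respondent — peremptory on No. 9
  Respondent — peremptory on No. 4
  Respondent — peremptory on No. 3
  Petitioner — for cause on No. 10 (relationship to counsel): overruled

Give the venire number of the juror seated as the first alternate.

19

Removed: #3, #4, #7, #9, #11, #12, #13, #15, #16, #18, #20. (#10 stays — for-cause denied.)
Filling seats in venire order through position 9: #1, #2, #5, #6, #8, #10, #14, #17, #19.
So alternate 1 is #19.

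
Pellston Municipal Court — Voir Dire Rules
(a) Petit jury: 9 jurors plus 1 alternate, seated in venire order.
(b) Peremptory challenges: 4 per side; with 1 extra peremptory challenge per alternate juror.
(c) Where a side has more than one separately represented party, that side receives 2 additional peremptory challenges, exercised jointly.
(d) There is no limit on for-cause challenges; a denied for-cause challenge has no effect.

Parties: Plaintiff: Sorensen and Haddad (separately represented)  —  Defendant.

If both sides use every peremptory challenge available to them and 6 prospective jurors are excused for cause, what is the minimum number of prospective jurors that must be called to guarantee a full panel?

Seats to fill: 9 + 1 alternates = 10.
Peremptories — Plaintiff: 4 + 1×1 + 2 = 7; Defendant: 4 + 1×1 = 5; total 12.
For-cause removals: 6.
Minimum venire: 10 + 12 + 6 = 28.

28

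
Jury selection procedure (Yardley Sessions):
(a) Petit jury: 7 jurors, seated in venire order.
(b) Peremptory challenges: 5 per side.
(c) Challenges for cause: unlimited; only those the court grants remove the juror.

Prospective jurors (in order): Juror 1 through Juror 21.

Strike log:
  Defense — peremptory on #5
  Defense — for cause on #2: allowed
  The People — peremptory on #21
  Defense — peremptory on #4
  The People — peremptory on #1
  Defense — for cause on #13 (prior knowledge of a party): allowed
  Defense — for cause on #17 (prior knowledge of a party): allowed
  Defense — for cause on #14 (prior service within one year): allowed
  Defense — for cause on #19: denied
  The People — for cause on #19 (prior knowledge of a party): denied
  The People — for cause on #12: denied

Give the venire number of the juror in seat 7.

11

Removed: #1, #2, #4, #5, #13, #14, #17, #21. (#12, #19 stay — for-cause denied.)
Seating in order: seats 1–7 → #3, #6, #7, #8, #9, #10, #11.
So seat 7 is #11.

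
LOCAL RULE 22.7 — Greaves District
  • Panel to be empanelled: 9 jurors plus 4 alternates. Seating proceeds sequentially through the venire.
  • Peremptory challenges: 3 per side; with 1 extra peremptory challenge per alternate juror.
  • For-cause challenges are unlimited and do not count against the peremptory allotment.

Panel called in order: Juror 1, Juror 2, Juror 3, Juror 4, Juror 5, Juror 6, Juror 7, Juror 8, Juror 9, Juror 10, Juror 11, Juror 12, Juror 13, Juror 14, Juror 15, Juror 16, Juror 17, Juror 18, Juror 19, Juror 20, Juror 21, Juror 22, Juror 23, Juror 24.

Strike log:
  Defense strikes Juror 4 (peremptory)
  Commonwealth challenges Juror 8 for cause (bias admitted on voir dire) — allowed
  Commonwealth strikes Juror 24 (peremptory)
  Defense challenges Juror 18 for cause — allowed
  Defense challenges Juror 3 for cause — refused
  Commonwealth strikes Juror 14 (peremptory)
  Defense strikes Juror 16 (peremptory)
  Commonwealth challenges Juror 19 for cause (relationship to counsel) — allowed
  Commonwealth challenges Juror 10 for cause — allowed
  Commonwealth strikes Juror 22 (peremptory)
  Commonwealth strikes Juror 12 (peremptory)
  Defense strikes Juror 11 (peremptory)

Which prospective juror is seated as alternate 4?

23

Removed: #4, #8, #10, #11, #12, #14, #16, #18, #19, #22, #24. (#3 stays — for-cause denied.)
Seating in order: seats 1–9 → #1, #2, #3, #5, #6, #7, #9, #13, #15; alternates → #17, #20, #21, #23.
So alternate 4 is #23.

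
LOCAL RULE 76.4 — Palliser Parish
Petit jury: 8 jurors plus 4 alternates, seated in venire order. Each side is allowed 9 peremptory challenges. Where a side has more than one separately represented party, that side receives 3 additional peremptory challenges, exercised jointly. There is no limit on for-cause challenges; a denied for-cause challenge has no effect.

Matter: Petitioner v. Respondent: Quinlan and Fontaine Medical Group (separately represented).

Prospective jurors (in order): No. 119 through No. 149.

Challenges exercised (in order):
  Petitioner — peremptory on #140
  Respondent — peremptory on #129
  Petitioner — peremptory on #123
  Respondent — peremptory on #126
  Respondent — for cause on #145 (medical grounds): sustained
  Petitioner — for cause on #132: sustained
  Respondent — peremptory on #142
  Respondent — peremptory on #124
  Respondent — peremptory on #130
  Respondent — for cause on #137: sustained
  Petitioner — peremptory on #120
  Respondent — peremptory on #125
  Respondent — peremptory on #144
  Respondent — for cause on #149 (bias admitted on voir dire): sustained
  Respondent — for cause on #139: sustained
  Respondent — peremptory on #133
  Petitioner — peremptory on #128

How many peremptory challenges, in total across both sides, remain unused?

9

Petitioner allotment: 9. Respondent allotment: 9 base + 3 multi-party = 12.
Petitioner peremptories used: #140, #123, #120, #128 — 4 (the for-cause on #132 doesn't count).
Respondent peremptories used: #129, #126, #142, #124, #130, #125, #144, #133 — 8 (for-cause on #145, #137, #149, #139 don't count).
Remaining: (9 − 4) + (12 − 8) = 9.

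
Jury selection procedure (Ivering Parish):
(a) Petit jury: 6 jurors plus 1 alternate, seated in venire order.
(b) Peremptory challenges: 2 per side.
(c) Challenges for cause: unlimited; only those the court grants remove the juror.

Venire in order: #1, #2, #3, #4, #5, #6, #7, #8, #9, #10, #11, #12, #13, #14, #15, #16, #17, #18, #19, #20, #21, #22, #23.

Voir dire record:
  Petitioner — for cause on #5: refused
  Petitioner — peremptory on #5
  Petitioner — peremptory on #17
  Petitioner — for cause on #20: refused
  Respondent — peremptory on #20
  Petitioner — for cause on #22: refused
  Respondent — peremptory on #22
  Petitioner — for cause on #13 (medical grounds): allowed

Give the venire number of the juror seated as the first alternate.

8

Removed: #5, #13, #17, #20, #22.
Seating in order: seats 1–6 → #1, #2, #3, #4, #6, #7; alternates → #8.
So alternate 1 is #8.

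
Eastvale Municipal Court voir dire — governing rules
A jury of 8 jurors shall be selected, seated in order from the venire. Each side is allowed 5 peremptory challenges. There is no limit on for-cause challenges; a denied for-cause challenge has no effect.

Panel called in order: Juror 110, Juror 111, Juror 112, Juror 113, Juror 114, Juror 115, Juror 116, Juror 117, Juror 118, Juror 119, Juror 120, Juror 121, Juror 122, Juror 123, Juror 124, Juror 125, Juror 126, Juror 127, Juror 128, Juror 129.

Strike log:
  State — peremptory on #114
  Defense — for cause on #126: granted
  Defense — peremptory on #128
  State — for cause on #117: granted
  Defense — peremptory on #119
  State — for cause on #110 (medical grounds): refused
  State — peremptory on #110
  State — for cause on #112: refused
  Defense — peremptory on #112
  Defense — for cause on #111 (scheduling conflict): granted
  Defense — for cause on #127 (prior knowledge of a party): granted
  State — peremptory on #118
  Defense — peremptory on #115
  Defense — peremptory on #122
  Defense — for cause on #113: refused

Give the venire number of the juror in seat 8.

Removed: #110, #111, #112, #114, #115, #117, #118, #119, #122, #126, #127, #128. (#113 stays — for-cause denied.)
Filling seats in venire order through position 8: #113, #116, #120, #121, #123, #124, #125, #129.
So seat 8 is #129.

129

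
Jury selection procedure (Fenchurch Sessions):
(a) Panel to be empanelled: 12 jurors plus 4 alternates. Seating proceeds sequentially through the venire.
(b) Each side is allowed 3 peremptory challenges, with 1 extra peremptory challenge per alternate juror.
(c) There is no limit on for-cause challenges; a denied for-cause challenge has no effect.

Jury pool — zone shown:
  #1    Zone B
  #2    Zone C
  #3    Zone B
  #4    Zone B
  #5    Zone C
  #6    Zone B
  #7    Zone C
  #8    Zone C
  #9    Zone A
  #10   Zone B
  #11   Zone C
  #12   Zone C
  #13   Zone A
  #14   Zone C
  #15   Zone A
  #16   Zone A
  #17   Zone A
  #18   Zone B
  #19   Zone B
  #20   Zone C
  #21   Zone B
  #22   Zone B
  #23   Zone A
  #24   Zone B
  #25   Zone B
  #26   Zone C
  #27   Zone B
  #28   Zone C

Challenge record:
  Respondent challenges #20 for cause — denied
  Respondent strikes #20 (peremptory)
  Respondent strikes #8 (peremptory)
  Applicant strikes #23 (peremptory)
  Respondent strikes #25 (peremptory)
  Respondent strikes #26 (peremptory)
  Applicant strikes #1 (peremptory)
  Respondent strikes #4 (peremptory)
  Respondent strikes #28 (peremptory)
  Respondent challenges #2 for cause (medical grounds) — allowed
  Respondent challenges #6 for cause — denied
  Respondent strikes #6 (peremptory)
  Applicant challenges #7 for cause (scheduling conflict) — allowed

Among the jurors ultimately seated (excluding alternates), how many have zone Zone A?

5

Removed: #1, #2, #4, #6, #7, #8, #20, #23, #25, #26, #28.
Seated jurors 1–12: #3, #5, #9, #10, #11, #12, #13, #14, #15, #16, #17, #18 (alternates #19, #21, #22, #24 not counted).
Of those, in Zone A: #9, #13, #15, #16, #17 → 5.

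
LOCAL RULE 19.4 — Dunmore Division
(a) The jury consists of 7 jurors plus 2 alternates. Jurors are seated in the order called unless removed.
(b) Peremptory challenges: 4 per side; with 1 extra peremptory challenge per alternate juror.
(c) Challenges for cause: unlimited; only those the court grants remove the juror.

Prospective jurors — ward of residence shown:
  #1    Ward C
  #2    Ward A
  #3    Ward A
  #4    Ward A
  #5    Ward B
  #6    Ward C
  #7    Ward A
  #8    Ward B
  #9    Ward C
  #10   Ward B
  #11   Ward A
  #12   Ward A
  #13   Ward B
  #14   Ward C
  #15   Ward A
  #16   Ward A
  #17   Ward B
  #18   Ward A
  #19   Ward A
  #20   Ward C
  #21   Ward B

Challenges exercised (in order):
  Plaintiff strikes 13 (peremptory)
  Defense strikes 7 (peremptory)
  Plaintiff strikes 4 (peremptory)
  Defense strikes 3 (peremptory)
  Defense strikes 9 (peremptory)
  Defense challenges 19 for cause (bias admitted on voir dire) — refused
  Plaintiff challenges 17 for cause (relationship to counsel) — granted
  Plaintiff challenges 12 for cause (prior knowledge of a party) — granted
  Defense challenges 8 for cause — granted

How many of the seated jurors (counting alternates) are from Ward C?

Removed: #3, #4, #7, #8, #9, #12, #13, #17.
Seated (9 incl. alternates): #1, #2, #5, #6, #10, #11, #14, #15, #16.
Of those, in Ward C: #1, #6, #14 → 3.

3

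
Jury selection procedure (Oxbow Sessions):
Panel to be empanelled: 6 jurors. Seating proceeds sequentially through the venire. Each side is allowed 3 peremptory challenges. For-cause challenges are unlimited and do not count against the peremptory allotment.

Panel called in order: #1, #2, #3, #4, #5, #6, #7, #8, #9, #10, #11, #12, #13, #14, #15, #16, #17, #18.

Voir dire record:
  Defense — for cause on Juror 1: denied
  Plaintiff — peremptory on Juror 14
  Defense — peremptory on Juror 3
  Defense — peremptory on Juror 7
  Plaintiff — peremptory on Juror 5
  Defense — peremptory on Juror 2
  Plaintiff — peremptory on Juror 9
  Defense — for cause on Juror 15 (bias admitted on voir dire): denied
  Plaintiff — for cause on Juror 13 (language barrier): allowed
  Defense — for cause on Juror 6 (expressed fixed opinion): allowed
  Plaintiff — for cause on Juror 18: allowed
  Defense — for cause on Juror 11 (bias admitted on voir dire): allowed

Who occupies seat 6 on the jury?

Removed: #2, #3, #5, #6, #7, #9, #11, #13, #14, #18. (#1, #15 stay — for-cause denied.)
Seating in order: seats 1–6 → #1, #4, #8, #10, #12, #15.
So seat 6 is #15.

15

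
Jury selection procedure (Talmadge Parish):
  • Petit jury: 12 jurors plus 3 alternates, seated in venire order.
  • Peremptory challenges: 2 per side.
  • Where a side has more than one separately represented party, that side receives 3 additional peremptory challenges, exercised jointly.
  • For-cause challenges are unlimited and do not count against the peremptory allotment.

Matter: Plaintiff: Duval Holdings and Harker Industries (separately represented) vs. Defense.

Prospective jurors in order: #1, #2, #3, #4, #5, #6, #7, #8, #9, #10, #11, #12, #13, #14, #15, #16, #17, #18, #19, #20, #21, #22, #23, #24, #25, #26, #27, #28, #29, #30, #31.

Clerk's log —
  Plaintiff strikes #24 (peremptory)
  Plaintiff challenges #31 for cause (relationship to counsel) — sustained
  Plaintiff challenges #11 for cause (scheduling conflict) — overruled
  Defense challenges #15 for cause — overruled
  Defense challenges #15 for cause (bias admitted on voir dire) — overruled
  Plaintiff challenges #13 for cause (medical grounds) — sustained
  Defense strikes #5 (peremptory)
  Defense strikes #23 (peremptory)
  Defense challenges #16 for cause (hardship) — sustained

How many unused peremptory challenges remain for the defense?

0

Defense allotment: 2.
Defense peremptories used: #5, #23 — 2 (for-cause on #15, #15, #16 don't count).
Remaining: 2 − 2 = 0.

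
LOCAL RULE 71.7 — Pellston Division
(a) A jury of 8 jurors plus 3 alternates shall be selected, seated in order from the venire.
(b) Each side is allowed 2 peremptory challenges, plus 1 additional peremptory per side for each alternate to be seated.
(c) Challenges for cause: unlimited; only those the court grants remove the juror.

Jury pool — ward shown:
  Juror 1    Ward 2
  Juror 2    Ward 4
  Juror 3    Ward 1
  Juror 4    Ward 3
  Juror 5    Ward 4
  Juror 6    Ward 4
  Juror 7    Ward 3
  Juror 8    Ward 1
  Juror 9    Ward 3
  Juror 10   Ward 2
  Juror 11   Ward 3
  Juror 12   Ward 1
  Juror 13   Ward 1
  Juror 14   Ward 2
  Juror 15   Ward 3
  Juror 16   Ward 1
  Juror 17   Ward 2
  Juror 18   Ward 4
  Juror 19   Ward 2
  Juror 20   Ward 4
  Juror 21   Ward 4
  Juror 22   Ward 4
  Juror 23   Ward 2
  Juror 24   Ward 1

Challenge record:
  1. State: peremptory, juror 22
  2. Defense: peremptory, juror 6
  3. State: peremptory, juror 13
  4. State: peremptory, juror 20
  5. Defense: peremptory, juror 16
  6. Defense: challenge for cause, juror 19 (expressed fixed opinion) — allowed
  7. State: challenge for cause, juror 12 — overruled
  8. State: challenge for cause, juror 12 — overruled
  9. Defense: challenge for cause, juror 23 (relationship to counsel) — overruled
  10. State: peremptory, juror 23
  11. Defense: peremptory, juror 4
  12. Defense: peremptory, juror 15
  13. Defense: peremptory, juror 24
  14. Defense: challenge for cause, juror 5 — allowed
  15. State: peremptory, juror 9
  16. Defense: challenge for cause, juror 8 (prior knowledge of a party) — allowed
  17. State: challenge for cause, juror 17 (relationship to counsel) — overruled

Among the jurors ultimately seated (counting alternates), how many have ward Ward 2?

4

Removed: #4, #5, #6, #8, #9, #13, #15, #16, #19, #20, #22, #23, #24.
Seated (11 incl. alternates): #1, #2, #3, #7, #10, #11, #12, #14, #17, #18, #21.
Of those, in Ward 2: #1, #10, #14, #17 → 4.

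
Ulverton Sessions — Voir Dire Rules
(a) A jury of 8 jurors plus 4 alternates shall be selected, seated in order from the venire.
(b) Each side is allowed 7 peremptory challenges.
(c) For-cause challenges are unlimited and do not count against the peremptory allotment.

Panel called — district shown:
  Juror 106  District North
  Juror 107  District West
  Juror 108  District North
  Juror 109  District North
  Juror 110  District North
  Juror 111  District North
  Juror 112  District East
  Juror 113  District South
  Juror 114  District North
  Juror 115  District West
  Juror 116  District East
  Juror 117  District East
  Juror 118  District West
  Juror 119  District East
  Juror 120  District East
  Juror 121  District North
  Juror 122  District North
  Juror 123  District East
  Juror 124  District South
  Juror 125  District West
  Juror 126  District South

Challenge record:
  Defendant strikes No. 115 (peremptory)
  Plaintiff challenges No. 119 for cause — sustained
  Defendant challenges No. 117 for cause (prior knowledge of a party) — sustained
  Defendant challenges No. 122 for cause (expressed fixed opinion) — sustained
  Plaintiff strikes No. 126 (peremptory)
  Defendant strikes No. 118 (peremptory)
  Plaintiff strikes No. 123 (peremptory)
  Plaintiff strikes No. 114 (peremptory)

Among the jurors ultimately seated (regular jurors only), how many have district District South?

Removed: #114, #115, #117, #118, #119, #122, #123, #126.
Seated jurors 1–8: #106, #107, #108, #109, #110, #111, #112, #113 (alternates #116, #120, #121, #124 not counted).
Of those, in District South: #113 → 1.

1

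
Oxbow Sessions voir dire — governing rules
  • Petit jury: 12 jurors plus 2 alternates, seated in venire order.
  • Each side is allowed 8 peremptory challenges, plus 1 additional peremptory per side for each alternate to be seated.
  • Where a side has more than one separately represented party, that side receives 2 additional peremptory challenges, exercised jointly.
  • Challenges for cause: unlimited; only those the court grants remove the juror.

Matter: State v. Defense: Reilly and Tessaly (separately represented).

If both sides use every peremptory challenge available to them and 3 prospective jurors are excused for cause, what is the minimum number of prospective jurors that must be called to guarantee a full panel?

Seats to fill: 12 + 2 alternates = 14.
Peremptories — State: 8 + 1×2 = 10; Defense: 8 + 1×2 + 2 = 12; total 22.
For-cause removals: 3.
Minimum venire: 14 + 22 + 3 = 39.

39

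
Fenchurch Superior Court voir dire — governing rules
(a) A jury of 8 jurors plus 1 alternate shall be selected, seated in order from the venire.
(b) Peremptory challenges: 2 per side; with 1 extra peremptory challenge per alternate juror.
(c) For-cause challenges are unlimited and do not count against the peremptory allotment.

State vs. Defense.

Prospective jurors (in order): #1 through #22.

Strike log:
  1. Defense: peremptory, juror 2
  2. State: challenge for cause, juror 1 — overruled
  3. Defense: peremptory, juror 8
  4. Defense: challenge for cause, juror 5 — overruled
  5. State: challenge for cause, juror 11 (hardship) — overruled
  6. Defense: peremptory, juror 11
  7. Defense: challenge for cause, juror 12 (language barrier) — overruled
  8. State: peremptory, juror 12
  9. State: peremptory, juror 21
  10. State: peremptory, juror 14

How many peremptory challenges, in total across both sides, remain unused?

State allotment: 2 base + 1 × 1 alternate = 3. Defense allotment: 2 base + 1 × 1 alternate = 3.
State peremptories used: #12, #21, #14 — 3 (for-cause on #1, #11 don't count).
Defense peremptories used: #2, #8, #11 — 3 (for-cause on #5, #12 don't count).
Remaining: (3 − 3) + (3 − 3) = 0.

0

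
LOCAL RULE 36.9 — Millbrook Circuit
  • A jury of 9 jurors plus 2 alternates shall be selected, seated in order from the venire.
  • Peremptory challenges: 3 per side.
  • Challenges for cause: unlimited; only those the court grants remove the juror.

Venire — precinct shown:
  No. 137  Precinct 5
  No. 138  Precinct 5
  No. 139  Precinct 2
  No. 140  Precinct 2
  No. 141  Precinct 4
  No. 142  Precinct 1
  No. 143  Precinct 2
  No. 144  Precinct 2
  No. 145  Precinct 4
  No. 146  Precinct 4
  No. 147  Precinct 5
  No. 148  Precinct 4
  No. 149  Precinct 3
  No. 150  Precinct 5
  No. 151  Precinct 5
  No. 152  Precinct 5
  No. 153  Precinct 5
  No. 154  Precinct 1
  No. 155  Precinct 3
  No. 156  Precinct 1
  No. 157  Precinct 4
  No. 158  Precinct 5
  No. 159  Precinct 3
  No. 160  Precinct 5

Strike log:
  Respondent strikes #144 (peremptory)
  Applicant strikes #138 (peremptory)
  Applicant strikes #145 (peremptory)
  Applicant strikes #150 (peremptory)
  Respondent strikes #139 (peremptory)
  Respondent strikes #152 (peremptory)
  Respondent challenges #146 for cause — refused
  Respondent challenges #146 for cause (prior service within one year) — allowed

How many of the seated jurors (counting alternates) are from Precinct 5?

Removed: #138, #139, #144, #145, #146, #150, #152.
Seated (11 incl. alternates): #137, #140, #141, #142, #143, #147, #148, #149, #151, #153, #154.
Of those, in Precinct 5: #137, #147, #151, #153 → 4.

4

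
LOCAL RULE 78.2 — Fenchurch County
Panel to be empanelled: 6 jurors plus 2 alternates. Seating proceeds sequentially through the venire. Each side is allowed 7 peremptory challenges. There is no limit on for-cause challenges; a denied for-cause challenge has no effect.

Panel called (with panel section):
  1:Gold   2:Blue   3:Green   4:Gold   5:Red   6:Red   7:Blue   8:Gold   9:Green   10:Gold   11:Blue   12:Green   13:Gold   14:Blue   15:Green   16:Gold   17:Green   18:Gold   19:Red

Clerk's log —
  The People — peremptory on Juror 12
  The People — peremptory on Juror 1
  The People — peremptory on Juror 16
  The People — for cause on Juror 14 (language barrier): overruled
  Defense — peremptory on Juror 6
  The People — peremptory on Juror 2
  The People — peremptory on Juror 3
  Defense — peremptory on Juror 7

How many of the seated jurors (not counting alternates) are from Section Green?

1

Removed: #1, #2, #3, #6, #7, #12, #16.
Seated jurors 1–6: #4, #5, #8, #9, #10, #11 (alternates #13, #14 not counted).
Of those, in Section Green: #9 → 1.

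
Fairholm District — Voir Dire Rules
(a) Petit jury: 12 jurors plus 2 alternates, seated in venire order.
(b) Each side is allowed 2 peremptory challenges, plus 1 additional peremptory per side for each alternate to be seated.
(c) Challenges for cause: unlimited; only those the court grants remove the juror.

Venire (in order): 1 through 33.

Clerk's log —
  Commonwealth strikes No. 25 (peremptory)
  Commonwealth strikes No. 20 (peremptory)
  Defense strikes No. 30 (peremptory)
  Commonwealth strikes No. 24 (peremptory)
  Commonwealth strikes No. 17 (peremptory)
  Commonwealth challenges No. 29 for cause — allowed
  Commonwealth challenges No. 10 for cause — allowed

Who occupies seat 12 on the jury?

13

Removed: #10, #17, #20, #24, #25, #29, #30.
Seating in order: seats 1–12 → #1, #2, #3, #4, #5, #6, #7, #8, #9, #11, #12, #13; alternates → #14, #15.
So seat 12 is #13.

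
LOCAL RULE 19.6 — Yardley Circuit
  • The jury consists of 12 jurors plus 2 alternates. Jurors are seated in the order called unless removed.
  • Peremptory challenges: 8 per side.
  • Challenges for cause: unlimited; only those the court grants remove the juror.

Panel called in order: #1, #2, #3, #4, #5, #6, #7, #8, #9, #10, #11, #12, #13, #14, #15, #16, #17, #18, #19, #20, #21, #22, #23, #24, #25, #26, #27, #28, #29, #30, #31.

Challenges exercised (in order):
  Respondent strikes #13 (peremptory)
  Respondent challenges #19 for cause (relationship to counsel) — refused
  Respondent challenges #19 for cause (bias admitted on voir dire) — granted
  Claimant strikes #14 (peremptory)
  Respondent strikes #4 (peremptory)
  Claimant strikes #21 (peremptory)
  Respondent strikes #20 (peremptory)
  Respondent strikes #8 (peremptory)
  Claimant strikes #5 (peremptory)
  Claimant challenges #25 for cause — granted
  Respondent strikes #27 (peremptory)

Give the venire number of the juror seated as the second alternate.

Removed: #4, #5, #8, #13, #14, #19, #20, #21, #25, #27.
Filling seats in venire order through position 14: #1, #2, #3, #6, #7, #9, #10, #11, #12, #15, #16, #17, #18, #22.
So alternate 2 is #22.

22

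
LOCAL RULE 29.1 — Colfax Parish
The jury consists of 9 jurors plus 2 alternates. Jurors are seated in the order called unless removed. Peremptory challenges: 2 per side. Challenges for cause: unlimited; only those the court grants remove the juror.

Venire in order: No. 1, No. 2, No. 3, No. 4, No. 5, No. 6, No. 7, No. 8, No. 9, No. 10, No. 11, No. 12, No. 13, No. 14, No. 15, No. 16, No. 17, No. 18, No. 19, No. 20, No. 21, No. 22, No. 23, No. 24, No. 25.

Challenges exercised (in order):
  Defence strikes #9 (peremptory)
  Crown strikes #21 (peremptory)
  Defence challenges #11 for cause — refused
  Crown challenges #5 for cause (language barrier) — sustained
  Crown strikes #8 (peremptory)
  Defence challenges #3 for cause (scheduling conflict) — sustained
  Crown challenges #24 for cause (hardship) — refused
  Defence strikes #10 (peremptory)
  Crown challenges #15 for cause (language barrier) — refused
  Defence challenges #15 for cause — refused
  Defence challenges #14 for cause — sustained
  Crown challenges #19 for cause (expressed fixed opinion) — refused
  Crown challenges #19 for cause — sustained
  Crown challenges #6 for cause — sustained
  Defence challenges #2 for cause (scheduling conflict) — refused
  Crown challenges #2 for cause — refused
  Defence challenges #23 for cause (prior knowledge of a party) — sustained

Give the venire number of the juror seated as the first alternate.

17

Removed: #3, #5, #6, #8, #9, #10, #14, #19, #21, #23. (#2, #11, #15, #24 stay — for-cause denied.)
Seating in order: seats 1–9 → #1, #2, #4, #7, #11, #12, #13, #15, #16; alternates → #17, #18.
So alternate 1 is #17.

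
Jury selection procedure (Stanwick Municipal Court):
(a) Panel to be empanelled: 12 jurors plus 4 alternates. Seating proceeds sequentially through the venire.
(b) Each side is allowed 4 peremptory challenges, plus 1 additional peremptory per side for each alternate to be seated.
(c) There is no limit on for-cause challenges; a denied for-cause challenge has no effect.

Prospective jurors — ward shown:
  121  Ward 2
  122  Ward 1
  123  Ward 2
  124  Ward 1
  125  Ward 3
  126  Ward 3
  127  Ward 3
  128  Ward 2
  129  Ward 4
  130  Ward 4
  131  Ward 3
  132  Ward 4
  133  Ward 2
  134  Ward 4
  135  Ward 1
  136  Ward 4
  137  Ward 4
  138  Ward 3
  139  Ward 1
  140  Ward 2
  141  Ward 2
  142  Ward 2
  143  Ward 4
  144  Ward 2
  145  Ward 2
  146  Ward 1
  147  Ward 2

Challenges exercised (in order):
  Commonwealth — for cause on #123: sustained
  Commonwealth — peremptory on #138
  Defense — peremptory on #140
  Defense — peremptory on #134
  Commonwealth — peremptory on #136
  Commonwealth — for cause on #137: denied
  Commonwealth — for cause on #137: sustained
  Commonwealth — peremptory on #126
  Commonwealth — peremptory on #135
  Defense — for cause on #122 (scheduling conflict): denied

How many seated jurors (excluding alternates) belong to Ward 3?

3

Removed: #123, #126, #134, #135, #136, #137, #138, #140.
Seated jurors 1–12: #121, #122, #124, #125, #127, #128, #129, #130, #131, #132, #133, #139 (alternates #141, #142, #143, #144 not counted).
Of those, in Ward 3: #125, #127, #131 → 3.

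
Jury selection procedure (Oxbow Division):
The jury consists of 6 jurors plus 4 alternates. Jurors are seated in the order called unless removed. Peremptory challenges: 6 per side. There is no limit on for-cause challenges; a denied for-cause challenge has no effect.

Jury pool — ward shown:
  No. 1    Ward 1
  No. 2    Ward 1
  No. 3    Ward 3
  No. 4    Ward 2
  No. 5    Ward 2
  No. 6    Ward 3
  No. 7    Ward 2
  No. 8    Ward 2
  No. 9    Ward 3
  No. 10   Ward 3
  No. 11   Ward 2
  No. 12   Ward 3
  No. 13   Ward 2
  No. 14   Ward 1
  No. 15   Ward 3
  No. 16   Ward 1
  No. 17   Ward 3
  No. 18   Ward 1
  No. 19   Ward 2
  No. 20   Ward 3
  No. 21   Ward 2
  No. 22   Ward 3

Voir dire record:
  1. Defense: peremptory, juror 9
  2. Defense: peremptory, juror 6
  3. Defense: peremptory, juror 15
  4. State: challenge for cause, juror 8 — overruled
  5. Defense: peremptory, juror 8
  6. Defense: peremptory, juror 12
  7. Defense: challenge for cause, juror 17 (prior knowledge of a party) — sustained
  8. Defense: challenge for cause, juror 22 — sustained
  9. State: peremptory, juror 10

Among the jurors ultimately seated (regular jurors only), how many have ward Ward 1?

2

Removed: #6, #8, #9, #10, #12, #15, #17, #22.
Seated jurors 1–6: #1, #2, #3, #4, #5, #7 (alternates #11, #13, #14, #16 not counted).
Of those, in Ward 1: #1, #2 → 2.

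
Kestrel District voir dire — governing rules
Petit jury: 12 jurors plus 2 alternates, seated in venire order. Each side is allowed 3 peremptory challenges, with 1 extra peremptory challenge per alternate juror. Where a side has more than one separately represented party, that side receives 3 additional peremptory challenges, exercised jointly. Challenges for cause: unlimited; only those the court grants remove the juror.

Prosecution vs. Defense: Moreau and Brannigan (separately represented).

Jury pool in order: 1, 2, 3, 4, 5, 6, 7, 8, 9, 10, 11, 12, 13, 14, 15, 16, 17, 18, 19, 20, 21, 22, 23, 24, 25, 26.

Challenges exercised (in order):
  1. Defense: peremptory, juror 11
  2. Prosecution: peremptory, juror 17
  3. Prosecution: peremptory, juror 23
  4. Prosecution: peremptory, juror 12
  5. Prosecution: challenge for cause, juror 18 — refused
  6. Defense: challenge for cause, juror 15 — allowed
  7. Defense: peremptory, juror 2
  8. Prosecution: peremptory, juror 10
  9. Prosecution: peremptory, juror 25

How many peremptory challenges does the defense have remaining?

6

Defense allotment: 3 base + 1 × 2 alternates + 3 multi-party = 8.
Defense peremptories used: #11, #2 — 2 (the for-cause on #15 doesn't count).
Remaining: 8 − 2 = 6.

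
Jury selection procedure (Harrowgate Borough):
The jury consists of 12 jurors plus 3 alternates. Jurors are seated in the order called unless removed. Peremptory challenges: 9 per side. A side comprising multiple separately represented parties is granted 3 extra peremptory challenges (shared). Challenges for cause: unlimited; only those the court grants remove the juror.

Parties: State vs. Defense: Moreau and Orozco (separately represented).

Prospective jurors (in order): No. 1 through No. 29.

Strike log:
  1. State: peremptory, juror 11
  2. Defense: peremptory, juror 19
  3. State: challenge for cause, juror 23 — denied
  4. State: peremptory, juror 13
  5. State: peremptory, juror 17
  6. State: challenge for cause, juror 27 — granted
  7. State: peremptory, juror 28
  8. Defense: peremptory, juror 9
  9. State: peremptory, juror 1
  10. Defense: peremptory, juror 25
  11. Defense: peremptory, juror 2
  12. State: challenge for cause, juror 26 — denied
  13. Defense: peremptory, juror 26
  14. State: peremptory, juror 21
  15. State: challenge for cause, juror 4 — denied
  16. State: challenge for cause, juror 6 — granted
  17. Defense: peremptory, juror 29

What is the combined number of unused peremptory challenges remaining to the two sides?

9

State allotment: 9. Defense allotment: 9 base + 3 multi-party = 12.
State peremptories used: #11, #13, #17, #28, #1, #21 — 6 (for-cause on #23, #27, #26, #4, #6 don't count).
Defense peremptories used: #19, #9, #25, #2, #26, #29 — 6.
Remaining: (9 − 6) + (12 − 6) = 9.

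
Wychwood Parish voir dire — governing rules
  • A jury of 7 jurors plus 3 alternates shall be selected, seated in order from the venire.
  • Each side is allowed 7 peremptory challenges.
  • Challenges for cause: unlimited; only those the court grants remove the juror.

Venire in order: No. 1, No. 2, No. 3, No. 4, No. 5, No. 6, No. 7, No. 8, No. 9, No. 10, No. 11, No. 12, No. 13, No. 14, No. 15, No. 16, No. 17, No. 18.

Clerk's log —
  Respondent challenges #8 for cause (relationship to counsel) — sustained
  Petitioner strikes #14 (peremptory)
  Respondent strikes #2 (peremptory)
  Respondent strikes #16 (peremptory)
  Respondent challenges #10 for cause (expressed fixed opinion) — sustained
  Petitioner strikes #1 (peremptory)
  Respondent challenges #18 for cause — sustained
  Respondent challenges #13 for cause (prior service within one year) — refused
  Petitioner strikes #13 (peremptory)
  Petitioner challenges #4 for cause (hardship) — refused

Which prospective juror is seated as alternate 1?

Removed: #1, #2, #8, #10, #13, #14, #16, #18. (#4 stays — for-cause denied.)
Seating in order: seats 1–7 → #3, #4, #5, #6, #7, #9, #11; alternates → #12, #15, #17.
So alternate 1 is #12.

12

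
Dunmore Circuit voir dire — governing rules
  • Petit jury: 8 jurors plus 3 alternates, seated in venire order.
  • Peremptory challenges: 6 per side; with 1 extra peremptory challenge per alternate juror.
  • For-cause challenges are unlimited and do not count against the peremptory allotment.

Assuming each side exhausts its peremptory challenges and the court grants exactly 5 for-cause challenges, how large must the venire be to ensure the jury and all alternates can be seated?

34

Seats to fill: 8 + 3 alternates = 11.
Peremptories: 6 + 1×3 = 9 per side × 2 sides = 18.
For-cause removals: 5.
Minimum venire: 11 + 18 + 5 = 34.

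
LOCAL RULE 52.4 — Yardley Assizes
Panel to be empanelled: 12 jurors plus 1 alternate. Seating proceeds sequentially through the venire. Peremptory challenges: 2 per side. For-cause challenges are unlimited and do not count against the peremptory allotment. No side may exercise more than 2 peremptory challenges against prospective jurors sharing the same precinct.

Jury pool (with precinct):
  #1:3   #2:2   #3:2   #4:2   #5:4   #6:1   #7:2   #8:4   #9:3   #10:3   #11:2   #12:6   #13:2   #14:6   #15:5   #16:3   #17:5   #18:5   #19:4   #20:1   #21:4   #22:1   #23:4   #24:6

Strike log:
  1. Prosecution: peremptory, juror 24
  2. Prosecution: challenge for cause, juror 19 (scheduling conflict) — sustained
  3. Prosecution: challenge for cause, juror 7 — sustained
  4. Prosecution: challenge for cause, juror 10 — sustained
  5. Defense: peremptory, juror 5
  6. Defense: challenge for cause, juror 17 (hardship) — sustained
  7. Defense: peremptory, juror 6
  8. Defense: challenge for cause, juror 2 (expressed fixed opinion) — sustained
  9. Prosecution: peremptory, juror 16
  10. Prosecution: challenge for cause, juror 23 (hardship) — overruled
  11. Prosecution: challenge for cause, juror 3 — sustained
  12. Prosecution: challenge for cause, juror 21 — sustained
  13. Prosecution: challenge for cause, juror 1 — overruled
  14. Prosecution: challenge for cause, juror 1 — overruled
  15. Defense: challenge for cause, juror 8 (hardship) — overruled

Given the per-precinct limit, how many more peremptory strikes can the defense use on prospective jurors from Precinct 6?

Defense peremptories so far: #5, #6 — 2 of 2 used, 0 left overall.
Against Precinct 6: none yet — per-precinct cap 2 leaves 2.
Binding limit: min(0, 2) = 0.

0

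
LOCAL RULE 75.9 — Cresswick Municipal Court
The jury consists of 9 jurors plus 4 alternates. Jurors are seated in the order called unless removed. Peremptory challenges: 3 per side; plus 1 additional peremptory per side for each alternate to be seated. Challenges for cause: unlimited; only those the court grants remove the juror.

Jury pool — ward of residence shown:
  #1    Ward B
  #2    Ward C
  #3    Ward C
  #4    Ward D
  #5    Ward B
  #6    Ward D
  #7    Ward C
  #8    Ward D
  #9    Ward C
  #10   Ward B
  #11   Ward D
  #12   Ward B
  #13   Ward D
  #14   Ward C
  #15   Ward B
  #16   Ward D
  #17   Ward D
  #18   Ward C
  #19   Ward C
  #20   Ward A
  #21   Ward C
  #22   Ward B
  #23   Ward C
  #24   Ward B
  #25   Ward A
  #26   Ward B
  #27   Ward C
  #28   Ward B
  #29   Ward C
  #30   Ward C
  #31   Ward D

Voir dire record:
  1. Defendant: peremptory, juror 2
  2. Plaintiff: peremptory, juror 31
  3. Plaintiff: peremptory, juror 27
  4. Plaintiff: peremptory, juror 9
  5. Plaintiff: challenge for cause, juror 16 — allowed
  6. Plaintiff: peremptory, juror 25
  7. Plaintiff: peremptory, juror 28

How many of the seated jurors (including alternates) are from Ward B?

5

Removed: #2, #9, #16, #25, #27, #28, #31.
Seated (13 incl. alternates): #1, #3, #4, #5, #6, #7, #8, #10, #11, #12, #13, #14, #15.
Of those, in Ward B: #1, #5, #10, #12, #15 → 5.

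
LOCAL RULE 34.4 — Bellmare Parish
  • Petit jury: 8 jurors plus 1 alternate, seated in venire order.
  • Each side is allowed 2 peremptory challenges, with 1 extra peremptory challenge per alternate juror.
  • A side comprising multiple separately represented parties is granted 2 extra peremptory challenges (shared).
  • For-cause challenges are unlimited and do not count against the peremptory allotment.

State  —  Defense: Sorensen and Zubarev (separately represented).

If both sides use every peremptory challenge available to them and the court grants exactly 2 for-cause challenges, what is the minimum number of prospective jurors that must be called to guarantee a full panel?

Seats to fill: 8 + 1 alternates = 9.
Peremptories — State: 2 + 1×1 = 3; Defense: 2 + 1×1 + 2 = 5; total 8.
For-cause removals: 2.
Minimum venire: 9 + 8 + 2 = 19.

19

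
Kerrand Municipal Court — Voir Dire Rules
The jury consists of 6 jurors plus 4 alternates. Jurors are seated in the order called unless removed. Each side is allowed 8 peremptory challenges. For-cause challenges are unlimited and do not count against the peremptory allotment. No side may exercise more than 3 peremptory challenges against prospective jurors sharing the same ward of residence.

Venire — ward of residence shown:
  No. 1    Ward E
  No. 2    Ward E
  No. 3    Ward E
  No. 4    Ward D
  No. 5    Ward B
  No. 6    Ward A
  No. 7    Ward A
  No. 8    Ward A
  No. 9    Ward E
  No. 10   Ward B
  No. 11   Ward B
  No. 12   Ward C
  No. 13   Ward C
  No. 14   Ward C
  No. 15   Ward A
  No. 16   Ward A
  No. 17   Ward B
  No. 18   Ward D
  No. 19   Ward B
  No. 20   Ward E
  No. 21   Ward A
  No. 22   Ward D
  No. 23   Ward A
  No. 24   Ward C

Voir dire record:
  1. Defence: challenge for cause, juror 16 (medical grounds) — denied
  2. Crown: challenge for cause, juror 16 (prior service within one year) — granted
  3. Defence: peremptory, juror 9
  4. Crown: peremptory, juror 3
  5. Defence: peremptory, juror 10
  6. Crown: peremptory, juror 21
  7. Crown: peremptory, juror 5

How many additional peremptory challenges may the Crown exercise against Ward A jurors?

Crown peremptories so far: #3, #21, #5 — 3 of 8 used, 5 left overall.
Against Ward A: #21 — 1 used; per-ward cap 3 leaves 2.
Binding limit: min(5, 2) = 2.

2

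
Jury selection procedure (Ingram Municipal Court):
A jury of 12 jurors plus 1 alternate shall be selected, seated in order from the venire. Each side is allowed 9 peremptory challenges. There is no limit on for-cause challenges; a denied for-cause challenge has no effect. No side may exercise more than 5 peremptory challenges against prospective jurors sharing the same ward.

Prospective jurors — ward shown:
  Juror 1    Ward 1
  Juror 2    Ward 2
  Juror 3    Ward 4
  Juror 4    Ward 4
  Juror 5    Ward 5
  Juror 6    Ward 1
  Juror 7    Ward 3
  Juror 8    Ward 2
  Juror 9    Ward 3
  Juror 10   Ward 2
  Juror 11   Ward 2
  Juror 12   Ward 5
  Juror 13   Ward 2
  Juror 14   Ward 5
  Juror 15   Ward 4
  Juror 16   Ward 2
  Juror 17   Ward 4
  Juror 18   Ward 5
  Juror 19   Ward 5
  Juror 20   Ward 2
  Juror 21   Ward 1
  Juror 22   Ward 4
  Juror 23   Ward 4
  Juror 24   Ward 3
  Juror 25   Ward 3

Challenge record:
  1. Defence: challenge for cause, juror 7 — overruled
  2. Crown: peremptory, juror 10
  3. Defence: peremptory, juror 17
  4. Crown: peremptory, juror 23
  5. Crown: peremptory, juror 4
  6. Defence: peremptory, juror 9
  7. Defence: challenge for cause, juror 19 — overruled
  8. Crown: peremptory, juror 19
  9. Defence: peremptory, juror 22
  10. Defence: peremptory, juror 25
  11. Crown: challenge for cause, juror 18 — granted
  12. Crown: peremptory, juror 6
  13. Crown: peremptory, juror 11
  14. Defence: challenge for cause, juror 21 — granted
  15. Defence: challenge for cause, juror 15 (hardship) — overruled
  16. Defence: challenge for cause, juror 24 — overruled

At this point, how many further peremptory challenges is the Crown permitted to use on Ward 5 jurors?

Crown peremptories so far: #10, #23, #4, #19, #6, #11 — 6 of 9 used, 3 left overall.
Against Ward 5: #19 — 1 used; per-ward cap 5 leaves 4.
Binding limit: min(3, 4) = 3.

3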